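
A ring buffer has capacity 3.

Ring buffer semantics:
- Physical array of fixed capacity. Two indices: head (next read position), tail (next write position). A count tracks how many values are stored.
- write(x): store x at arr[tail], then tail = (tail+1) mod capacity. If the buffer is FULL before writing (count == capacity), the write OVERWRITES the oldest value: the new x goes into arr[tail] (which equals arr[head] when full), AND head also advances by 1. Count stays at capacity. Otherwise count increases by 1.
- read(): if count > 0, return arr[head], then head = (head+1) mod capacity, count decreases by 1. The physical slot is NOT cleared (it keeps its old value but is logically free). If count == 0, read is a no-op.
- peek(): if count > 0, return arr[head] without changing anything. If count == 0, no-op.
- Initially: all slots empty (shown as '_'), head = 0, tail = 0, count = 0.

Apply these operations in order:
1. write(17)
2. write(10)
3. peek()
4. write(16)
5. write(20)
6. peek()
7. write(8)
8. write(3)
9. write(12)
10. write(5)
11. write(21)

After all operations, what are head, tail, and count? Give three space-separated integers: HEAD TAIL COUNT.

Answer: 0 0 3

Derivation:
After op 1 (write(17)): arr=[17 _ _] head=0 tail=1 count=1
After op 2 (write(10)): arr=[17 10 _] head=0 tail=2 count=2
After op 3 (peek()): arr=[17 10 _] head=0 tail=2 count=2
After op 4 (write(16)): arr=[17 10 16] head=0 tail=0 count=3
After op 5 (write(20)): arr=[20 10 16] head=1 tail=1 count=3
After op 6 (peek()): arr=[20 10 16] head=1 tail=1 count=3
After op 7 (write(8)): arr=[20 8 16] head=2 tail=2 count=3
After op 8 (write(3)): arr=[20 8 3] head=0 tail=0 count=3
After op 9 (write(12)): arr=[12 8 3] head=1 tail=1 count=3
After op 10 (write(5)): arr=[12 5 3] head=2 tail=2 count=3
After op 11 (write(21)): arr=[12 5 21] head=0 tail=0 count=3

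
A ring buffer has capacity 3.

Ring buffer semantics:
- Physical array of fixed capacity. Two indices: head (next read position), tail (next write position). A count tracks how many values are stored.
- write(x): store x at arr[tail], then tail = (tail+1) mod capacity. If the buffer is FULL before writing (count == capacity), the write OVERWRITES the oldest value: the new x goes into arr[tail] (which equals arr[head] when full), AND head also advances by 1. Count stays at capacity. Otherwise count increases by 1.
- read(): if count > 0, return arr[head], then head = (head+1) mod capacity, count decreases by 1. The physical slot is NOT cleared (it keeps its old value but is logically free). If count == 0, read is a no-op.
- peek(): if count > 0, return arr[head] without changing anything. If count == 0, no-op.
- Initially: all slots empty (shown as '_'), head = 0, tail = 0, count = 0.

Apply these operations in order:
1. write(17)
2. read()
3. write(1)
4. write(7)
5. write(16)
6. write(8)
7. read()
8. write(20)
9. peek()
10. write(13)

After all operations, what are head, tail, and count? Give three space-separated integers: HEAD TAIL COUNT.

Answer: 1 1 3

Derivation:
After op 1 (write(17)): arr=[17 _ _] head=0 tail=1 count=1
After op 2 (read()): arr=[17 _ _] head=1 tail=1 count=0
After op 3 (write(1)): arr=[17 1 _] head=1 tail=2 count=1
After op 4 (write(7)): arr=[17 1 7] head=1 tail=0 count=2
After op 5 (write(16)): arr=[16 1 7] head=1 tail=1 count=3
After op 6 (write(8)): arr=[16 8 7] head=2 tail=2 count=3
After op 7 (read()): arr=[16 8 7] head=0 tail=2 count=2
After op 8 (write(20)): arr=[16 8 20] head=0 tail=0 count=3
After op 9 (peek()): arr=[16 8 20] head=0 tail=0 count=3
After op 10 (write(13)): arr=[13 8 20] head=1 tail=1 count=3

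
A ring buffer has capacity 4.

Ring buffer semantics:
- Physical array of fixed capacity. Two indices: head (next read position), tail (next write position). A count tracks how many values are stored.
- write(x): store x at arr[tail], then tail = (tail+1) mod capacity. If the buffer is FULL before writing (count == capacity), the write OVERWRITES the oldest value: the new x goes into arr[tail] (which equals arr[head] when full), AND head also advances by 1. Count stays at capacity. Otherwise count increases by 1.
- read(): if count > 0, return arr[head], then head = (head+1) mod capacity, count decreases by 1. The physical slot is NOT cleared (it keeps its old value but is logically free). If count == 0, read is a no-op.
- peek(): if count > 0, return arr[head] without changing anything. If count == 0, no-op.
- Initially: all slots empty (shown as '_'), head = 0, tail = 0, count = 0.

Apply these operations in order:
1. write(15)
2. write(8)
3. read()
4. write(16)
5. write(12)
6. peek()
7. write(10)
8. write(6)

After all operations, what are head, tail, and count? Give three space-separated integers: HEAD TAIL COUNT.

Answer: 2 2 4

Derivation:
After op 1 (write(15)): arr=[15 _ _ _] head=0 tail=1 count=1
After op 2 (write(8)): arr=[15 8 _ _] head=0 tail=2 count=2
After op 3 (read()): arr=[15 8 _ _] head=1 tail=2 count=1
After op 4 (write(16)): arr=[15 8 16 _] head=1 tail=3 count=2
After op 5 (write(12)): arr=[15 8 16 12] head=1 tail=0 count=3
After op 6 (peek()): arr=[15 8 16 12] head=1 tail=0 count=3
After op 7 (write(10)): arr=[10 8 16 12] head=1 tail=1 count=4
After op 8 (write(6)): arr=[10 6 16 12] head=2 tail=2 count=4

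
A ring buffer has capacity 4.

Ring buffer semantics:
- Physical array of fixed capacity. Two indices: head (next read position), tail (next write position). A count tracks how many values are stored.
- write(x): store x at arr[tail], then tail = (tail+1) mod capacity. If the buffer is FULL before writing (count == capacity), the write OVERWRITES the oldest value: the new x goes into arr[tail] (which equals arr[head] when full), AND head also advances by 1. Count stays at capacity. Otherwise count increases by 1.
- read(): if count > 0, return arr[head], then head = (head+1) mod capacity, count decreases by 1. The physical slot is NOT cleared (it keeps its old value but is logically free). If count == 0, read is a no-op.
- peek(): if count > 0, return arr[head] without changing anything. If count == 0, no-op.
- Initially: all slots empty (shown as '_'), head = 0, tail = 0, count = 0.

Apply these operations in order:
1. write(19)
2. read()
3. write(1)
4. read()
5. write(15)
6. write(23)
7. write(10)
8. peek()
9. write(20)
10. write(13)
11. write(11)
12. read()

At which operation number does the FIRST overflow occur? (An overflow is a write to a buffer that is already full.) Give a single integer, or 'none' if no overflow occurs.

Answer: 10

Derivation:
After op 1 (write(19)): arr=[19 _ _ _] head=0 tail=1 count=1
After op 2 (read()): arr=[19 _ _ _] head=1 tail=1 count=0
After op 3 (write(1)): arr=[19 1 _ _] head=1 tail=2 count=1
After op 4 (read()): arr=[19 1 _ _] head=2 tail=2 count=0
After op 5 (write(15)): arr=[19 1 15 _] head=2 tail=3 count=1
After op 6 (write(23)): arr=[19 1 15 23] head=2 tail=0 count=2
After op 7 (write(10)): arr=[10 1 15 23] head=2 tail=1 count=3
After op 8 (peek()): arr=[10 1 15 23] head=2 tail=1 count=3
After op 9 (write(20)): arr=[10 20 15 23] head=2 tail=2 count=4
After op 10 (write(13)): arr=[10 20 13 23] head=3 tail=3 count=4
After op 11 (write(11)): arr=[10 20 13 11] head=0 tail=0 count=4
After op 12 (read()): arr=[10 20 13 11] head=1 tail=0 count=3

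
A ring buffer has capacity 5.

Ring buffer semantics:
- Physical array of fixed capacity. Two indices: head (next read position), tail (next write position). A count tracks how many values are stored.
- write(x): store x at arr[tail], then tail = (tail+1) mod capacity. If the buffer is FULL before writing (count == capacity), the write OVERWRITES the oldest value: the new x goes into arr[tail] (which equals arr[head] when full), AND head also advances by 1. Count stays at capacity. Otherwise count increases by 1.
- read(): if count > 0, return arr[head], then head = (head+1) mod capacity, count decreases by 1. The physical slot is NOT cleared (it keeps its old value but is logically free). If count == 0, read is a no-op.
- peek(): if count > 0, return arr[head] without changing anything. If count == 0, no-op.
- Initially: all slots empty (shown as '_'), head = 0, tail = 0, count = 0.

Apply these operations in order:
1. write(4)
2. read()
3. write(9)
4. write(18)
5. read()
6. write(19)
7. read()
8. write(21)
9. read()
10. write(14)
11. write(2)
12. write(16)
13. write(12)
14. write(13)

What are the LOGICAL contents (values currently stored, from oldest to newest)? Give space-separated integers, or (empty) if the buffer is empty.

Answer: 14 2 16 12 13

Derivation:
After op 1 (write(4)): arr=[4 _ _ _ _] head=0 tail=1 count=1
After op 2 (read()): arr=[4 _ _ _ _] head=1 tail=1 count=0
After op 3 (write(9)): arr=[4 9 _ _ _] head=1 tail=2 count=1
After op 4 (write(18)): arr=[4 9 18 _ _] head=1 tail=3 count=2
After op 5 (read()): arr=[4 9 18 _ _] head=2 tail=3 count=1
After op 6 (write(19)): arr=[4 9 18 19 _] head=2 tail=4 count=2
After op 7 (read()): arr=[4 9 18 19 _] head=3 tail=4 count=1
After op 8 (write(21)): arr=[4 9 18 19 21] head=3 tail=0 count=2
After op 9 (read()): arr=[4 9 18 19 21] head=4 tail=0 count=1
After op 10 (write(14)): arr=[14 9 18 19 21] head=4 tail=1 count=2
After op 11 (write(2)): arr=[14 2 18 19 21] head=4 tail=2 count=3
After op 12 (write(16)): arr=[14 2 16 19 21] head=4 tail=3 count=4
After op 13 (write(12)): arr=[14 2 16 12 21] head=4 tail=4 count=5
After op 14 (write(13)): arr=[14 2 16 12 13] head=0 tail=0 count=5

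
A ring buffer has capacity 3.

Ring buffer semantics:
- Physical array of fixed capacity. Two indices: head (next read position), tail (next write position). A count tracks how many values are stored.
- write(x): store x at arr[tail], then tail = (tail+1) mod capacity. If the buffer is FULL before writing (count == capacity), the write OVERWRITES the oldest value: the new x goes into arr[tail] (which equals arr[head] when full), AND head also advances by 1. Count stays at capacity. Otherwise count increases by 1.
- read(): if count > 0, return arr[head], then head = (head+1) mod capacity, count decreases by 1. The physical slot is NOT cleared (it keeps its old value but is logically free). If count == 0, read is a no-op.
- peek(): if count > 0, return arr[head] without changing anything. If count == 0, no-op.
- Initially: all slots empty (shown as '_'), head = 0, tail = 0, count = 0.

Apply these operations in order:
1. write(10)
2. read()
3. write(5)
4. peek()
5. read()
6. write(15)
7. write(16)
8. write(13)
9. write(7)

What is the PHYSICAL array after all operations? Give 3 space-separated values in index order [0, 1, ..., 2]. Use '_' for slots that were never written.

After op 1 (write(10)): arr=[10 _ _] head=0 tail=1 count=1
After op 2 (read()): arr=[10 _ _] head=1 tail=1 count=0
After op 3 (write(5)): arr=[10 5 _] head=1 tail=2 count=1
After op 4 (peek()): arr=[10 5 _] head=1 tail=2 count=1
After op 5 (read()): arr=[10 5 _] head=2 tail=2 count=0
After op 6 (write(15)): arr=[10 5 15] head=2 tail=0 count=1
After op 7 (write(16)): arr=[16 5 15] head=2 tail=1 count=2
After op 8 (write(13)): arr=[16 13 15] head=2 tail=2 count=3
After op 9 (write(7)): arr=[16 13 7] head=0 tail=0 count=3

Answer: 16 13 7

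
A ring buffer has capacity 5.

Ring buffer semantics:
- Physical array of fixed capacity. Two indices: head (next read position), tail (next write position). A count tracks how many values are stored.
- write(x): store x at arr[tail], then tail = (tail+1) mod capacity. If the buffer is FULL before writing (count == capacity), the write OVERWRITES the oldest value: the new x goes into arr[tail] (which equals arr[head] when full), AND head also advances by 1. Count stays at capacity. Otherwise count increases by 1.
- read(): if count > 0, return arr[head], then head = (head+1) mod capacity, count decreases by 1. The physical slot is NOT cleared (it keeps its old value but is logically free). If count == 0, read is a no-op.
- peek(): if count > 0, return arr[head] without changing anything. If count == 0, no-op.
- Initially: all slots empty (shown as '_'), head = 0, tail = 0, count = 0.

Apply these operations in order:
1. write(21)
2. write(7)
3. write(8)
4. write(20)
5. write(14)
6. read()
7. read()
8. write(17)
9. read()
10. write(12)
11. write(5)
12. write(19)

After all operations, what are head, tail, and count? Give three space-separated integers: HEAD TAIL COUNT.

After op 1 (write(21)): arr=[21 _ _ _ _] head=0 tail=1 count=1
After op 2 (write(7)): arr=[21 7 _ _ _] head=0 tail=2 count=2
After op 3 (write(8)): arr=[21 7 8 _ _] head=0 tail=3 count=3
After op 4 (write(20)): arr=[21 7 8 20 _] head=0 tail=4 count=4
After op 5 (write(14)): arr=[21 7 8 20 14] head=0 tail=0 count=5
After op 6 (read()): arr=[21 7 8 20 14] head=1 tail=0 count=4
After op 7 (read()): arr=[21 7 8 20 14] head=2 tail=0 count=3
After op 8 (write(17)): arr=[17 7 8 20 14] head=2 tail=1 count=4
After op 9 (read()): arr=[17 7 8 20 14] head=3 tail=1 count=3
After op 10 (write(12)): arr=[17 12 8 20 14] head=3 tail=2 count=4
After op 11 (write(5)): arr=[17 12 5 20 14] head=3 tail=3 count=5
After op 12 (write(19)): arr=[17 12 5 19 14] head=4 tail=4 count=5

Answer: 4 4 5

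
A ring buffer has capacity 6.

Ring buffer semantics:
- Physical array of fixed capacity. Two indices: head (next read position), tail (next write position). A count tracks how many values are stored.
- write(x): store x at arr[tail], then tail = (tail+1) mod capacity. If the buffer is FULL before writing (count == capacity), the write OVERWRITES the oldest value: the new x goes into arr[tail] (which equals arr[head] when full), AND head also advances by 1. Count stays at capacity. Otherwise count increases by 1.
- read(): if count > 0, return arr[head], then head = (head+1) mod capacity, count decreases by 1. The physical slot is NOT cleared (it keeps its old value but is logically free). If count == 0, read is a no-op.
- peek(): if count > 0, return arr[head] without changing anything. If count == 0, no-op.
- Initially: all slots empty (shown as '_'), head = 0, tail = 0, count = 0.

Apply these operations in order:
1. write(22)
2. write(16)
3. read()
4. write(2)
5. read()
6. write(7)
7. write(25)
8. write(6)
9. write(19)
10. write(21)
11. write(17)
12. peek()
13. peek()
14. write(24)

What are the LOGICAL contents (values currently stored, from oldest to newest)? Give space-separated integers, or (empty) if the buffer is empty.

Answer: 25 6 19 21 17 24

Derivation:
After op 1 (write(22)): arr=[22 _ _ _ _ _] head=0 tail=1 count=1
After op 2 (write(16)): arr=[22 16 _ _ _ _] head=0 tail=2 count=2
After op 3 (read()): arr=[22 16 _ _ _ _] head=1 tail=2 count=1
After op 4 (write(2)): arr=[22 16 2 _ _ _] head=1 tail=3 count=2
After op 5 (read()): arr=[22 16 2 _ _ _] head=2 tail=3 count=1
After op 6 (write(7)): arr=[22 16 2 7 _ _] head=2 tail=4 count=2
After op 7 (write(25)): arr=[22 16 2 7 25 _] head=2 tail=5 count=3
After op 8 (write(6)): arr=[22 16 2 7 25 6] head=2 tail=0 count=4
After op 9 (write(19)): arr=[19 16 2 7 25 6] head=2 tail=1 count=5
After op 10 (write(21)): arr=[19 21 2 7 25 6] head=2 tail=2 count=6
After op 11 (write(17)): arr=[19 21 17 7 25 6] head=3 tail=3 count=6
After op 12 (peek()): arr=[19 21 17 7 25 6] head=3 tail=3 count=6
After op 13 (peek()): arr=[19 21 17 7 25 6] head=3 tail=3 count=6
After op 14 (write(24)): arr=[19 21 17 24 25 6] head=4 tail=4 count=6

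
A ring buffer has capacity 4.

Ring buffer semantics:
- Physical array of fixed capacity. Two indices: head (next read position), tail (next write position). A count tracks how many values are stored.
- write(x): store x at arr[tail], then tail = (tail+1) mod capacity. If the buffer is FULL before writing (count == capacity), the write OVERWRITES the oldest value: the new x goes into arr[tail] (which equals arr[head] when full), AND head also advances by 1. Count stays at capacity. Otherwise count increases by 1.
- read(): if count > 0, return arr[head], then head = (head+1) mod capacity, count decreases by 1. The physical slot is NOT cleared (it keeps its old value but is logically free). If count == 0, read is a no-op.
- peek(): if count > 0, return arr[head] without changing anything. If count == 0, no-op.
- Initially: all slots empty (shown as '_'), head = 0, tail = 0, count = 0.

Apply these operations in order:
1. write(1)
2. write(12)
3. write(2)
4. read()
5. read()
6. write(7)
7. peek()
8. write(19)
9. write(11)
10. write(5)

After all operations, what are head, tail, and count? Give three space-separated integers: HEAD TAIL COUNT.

After op 1 (write(1)): arr=[1 _ _ _] head=0 tail=1 count=1
After op 2 (write(12)): arr=[1 12 _ _] head=0 tail=2 count=2
After op 3 (write(2)): arr=[1 12 2 _] head=0 tail=3 count=3
After op 4 (read()): arr=[1 12 2 _] head=1 tail=3 count=2
After op 5 (read()): arr=[1 12 2 _] head=2 tail=3 count=1
After op 6 (write(7)): arr=[1 12 2 7] head=2 tail=0 count=2
After op 7 (peek()): arr=[1 12 2 7] head=2 tail=0 count=2
After op 8 (write(19)): arr=[19 12 2 7] head=2 tail=1 count=3
After op 9 (write(11)): arr=[19 11 2 7] head=2 tail=2 count=4
After op 10 (write(5)): arr=[19 11 5 7] head=3 tail=3 count=4

Answer: 3 3 4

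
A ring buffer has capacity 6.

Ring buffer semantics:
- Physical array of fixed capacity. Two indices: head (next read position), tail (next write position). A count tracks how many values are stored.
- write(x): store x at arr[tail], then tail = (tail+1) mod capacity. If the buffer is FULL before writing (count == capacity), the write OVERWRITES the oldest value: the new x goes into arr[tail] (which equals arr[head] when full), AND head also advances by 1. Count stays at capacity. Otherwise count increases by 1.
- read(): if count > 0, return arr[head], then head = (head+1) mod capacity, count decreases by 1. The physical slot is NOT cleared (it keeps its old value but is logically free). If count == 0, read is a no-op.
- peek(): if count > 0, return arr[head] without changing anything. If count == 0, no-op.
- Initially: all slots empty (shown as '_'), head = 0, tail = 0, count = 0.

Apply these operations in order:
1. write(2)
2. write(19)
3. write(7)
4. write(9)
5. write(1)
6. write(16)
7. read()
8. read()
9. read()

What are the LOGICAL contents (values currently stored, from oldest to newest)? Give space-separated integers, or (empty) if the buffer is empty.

After op 1 (write(2)): arr=[2 _ _ _ _ _] head=0 tail=1 count=1
After op 2 (write(19)): arr=[2 19 _ _ _ _] head=0 tail=2 count=2
After op 3 (write(7)): arr=[2 19 7 _ _ _] head=0 tail=3 count=3
After op 4 (write(9)): arr=[2 19 7 9 _ _] head=0 tail=4 count=4
After op 5 (write(1)): arr=[2 19 7 9 1 _] head=0 tail=5 count=5
After op 6 (write(16)): arr=[2 19 7 9 1 16] head=0 tail=0 count=6
After op 7 (read()): arr=[2 19 7 9 1 16] head=1 tail=0 count=5
After op 8 (read()): arr=[2 19 7 9 1 16] head=2 tail=0 count=4
After op 9 (read()): arr=[2 19 7 9 1 16] head=3 tail=0 count=3

Answer: 9 1 16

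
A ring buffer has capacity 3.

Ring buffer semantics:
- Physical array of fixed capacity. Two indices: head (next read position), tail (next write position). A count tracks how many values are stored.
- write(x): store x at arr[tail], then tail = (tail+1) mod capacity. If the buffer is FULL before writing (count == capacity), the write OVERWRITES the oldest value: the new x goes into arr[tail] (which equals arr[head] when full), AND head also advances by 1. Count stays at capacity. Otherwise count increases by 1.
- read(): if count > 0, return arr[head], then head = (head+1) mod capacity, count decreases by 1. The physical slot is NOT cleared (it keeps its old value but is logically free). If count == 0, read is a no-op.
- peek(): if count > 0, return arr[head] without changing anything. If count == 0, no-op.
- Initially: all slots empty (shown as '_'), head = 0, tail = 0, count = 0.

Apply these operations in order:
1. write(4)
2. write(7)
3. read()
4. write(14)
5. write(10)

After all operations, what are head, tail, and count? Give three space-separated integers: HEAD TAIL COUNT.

After op 1 (write(4)): arr=[4 _ _] head=0 tail=1 count=1
After op 2 (write(7)): arr=[4 7 _] head=0 tail=2 count=2
After op 3 (read()): arr=[4 7 _] head=1 tail=2 count=1
After op 4 (write(14)): arr=[4 7 14] head=1 tail=0 count=2
After op 5 (write(10)): arr=[10 7 14] head=1 tail=1 count=3

Answer: 1 1 3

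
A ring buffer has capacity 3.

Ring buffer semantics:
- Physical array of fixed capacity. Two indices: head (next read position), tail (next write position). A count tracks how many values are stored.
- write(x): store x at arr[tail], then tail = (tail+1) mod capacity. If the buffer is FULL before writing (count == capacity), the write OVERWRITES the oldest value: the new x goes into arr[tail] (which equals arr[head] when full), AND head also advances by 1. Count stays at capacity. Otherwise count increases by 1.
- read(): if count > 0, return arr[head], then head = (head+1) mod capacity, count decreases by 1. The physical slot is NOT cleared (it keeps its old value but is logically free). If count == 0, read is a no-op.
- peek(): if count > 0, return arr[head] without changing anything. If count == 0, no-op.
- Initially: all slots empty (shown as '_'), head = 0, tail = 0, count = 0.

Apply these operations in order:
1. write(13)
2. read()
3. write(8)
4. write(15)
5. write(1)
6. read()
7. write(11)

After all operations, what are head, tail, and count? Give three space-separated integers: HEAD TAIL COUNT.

Answer: 2 2 3

Derivation:
After op 1 (write(13)): arr=[13 _ _] head=0 tail=1 count=1
After op 2 (read()): arr=[13 _ _] head=1 tail=1 count=0
After op 3 (write(8)): arr=[13 8 _] head=1 tail=2 count=1
After op 4 (write(15)): arr=[13 8 15] head=1 tail=0 count=2
After op 5 (write(1)): arr=[1 8 15] head=1 tail=1 count=3
After op 6 (read()): arr=[1 8 15] head=2 tail=1 count=2
After op 7 (write(11)): arr=[1 11 15] head=2 tail=2 count=3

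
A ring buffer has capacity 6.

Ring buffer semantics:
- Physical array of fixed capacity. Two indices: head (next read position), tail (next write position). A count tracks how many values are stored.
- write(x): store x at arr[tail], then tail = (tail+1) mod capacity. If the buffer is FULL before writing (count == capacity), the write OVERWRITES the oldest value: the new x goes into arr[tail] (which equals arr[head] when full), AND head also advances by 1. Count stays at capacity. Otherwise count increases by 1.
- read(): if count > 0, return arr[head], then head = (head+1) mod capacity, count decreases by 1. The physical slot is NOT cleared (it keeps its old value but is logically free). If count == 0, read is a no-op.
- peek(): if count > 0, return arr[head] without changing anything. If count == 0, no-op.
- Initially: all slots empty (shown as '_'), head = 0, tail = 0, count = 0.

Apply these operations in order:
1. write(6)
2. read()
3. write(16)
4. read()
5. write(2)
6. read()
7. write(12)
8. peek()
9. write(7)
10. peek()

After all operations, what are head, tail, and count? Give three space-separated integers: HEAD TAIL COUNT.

After op 1 (write(6)): arr=[6 _ _ _ _ _] head=0 tail=1 count=1
After op 2 (read()): arr=[6 _ _ _ _ _] head=1 tail=1 count=0
After op 3 (write(16)): arr=[6 16 _ _ _ _] head=1 tail=2 count=1
After op 4 (read()): arr=[6 16 _ _ _ _] head=2 tail=2 count=0
After op 5 (write(2)): arr=[6 16 2 _ _ _] head=2 tail=3 count=1
After op 6 (read()): arr=[6 16 2 _ _ _] head=3 tail=3 count=0
After op 7 (write(12)): arr=[6 16 2 12 _ _] head=3 tail=4 count=1
After op 8 (peek()): arr=[6 16 2 12 _ _] head=3 tail=4 count=1
After op 9 (write(7)): arr=[6 16 2 12 7 _] head=3 tail=5 count=2
After op 10 (peek()): arr=[6 16 2 12 7 _] head=3 tail=5 count=2

Answer: 3 5 2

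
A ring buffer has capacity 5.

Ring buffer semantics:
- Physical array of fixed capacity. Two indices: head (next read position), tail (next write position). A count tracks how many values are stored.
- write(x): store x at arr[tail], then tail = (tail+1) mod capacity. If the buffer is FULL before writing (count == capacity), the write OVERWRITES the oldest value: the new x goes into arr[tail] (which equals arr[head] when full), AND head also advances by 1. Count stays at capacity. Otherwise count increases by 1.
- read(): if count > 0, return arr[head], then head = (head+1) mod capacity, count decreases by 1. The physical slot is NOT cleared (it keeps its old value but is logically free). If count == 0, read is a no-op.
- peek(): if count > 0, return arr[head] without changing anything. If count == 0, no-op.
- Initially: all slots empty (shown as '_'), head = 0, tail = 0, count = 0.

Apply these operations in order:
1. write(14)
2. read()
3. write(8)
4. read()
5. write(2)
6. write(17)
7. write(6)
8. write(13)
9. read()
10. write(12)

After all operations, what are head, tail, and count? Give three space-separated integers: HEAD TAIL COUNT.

Answer: 3 2 4

Derivation:
After op 1 (write(14)): arr=[14 _ _ _ _] head=0 tail=1 count=1
After op 2 (read()): arr=[14 _ _ _ _] head=1 tail=1 count=0
After op 3 (write(8)): arr=[14 8 _ _ _] head=1 tail=2 count=1
After op 4 (read()): arr=[14 8 _ _ _] head=2 tail=2 count=0
After op 5 (write(2)): arr=[14 8 2 _ _] head=2 tail=3 count=1
After op 6 (write(17)): arr=[14 8 2 17 _] head=2 tail=4 count=2
After op 7 (write(6)): arr=[14 8 2 17 6] head=2 tail=0 count=3
After op 8 (write(13)): arr=[13 8 2 17 6] head=2 tail=1 count=4
After op 9 (read()): arr=[13 8 2 17 6] head=3 tail=1 count=3
After op 10 (write(12)): arr=[13 12 2 17 6] head=3 tail=2 count=4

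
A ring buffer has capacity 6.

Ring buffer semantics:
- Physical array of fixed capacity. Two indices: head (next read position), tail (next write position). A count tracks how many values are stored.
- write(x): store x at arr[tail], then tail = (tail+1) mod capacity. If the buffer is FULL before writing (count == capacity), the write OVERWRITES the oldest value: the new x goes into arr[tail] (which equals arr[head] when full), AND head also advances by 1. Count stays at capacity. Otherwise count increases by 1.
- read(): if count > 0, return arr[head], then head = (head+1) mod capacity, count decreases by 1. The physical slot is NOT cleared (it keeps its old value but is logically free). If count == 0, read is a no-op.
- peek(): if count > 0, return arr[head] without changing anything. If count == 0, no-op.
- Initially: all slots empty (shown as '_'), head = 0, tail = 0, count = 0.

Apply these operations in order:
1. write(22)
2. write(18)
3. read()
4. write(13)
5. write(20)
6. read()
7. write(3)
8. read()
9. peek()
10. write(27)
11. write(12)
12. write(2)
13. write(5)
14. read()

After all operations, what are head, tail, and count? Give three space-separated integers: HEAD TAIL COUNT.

After op 1 (write(22)): arr=[22 _ _ _ _ _] head=0 tail=1 count=1
After op 2 (write(18)): arr=[22 18 _ _ _ _] head=0 tail=2 count=2
After op 3 (read()): arr=[22 18 _ _ _ _] head=1 tail=2 count=1
After op 4 (write(13)): arr=[22 18 13 _ _ _] head=1 tail=3 count=2
After op 5 (write(20)): arr=[22 18 13 20 _ _] head=1 tail=4 count=3
After op 6 (read()): arr=[22 18 13 20 _ _] head=2 tail=4 count=2
After op 7 (write(3)): arr=[22 18 13 20 3 _] head=2 tail=5 count=3
After op 8 (read()): arr=[22 18 13 20 3 _] head=3 tail=5 count=2
After op 9 (peek()): arr=[22 18 13 20 3 _] head=3 tail=5 count=2
After op 10 (write(27)): arr=[22 18 13 20 3 27] head=3 tail=0 count=3
After op 11 (write(12)): arr=[12 18 13 20 3 27] head=3 tail=1 count=4
After op 12 (write(2)): arr=[12 2 13 20 3 27] head=3 tail=2 count=5
After op 13 (write(5)): arr=[12 2 5 20 3 27] head=3 tail=3 count=6
After op 14 (read()): arr=[12 2 5 20 3 27] head=4 tail=3 count=5

Answer: 4 3 5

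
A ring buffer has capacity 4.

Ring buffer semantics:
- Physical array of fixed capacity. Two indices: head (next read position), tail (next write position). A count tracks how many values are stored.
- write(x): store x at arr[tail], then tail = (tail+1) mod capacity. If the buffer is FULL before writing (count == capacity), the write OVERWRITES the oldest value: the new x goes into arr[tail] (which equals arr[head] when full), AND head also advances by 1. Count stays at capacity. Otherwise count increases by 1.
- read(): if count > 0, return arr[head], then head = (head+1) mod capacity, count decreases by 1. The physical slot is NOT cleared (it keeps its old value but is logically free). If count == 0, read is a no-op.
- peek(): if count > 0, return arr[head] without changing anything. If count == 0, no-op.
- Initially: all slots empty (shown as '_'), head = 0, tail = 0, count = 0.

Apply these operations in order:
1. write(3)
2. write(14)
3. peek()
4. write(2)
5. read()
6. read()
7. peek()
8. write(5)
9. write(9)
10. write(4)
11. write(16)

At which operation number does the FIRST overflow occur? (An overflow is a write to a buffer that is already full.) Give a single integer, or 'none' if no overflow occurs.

Answer: 11

Derivation:
After op 1 (write(3)): arr=[3 _ _ _] head=0 tail=1 count=1
After op 2 (write(14)): arr=[3 14 _ _] head=0 tail=2 count=2
After op 3 (peek()): arr=[3 14 _ _] head=0 tail=2 count=2
After op 4 (write(2)): arr=[3 14 2 _] head=0 tail=3 count=3
After op 5 (read()): arr=[3 14 2 _] head=1 tail=3 count=2
After op 6 (read()): arr=[3 14 2 _] head=2 tail=3 count=1
After op 7 (peek()): arr=[3 14 2 _] head=2 tail=3 count=1
After op 8 (write(5)): arr=[3 14 2 5] head=2 tail=0 count=2
After op 9 (write(9)): arr=[9 14 2 5] head=2 tail=1 count=3
After op 10 (write(4)): arr=[9 4 2 5] head=2 tail=2 count=4
After op 11 (write(16)): arr=[9 4 16 5] head=3 tail=3 count=4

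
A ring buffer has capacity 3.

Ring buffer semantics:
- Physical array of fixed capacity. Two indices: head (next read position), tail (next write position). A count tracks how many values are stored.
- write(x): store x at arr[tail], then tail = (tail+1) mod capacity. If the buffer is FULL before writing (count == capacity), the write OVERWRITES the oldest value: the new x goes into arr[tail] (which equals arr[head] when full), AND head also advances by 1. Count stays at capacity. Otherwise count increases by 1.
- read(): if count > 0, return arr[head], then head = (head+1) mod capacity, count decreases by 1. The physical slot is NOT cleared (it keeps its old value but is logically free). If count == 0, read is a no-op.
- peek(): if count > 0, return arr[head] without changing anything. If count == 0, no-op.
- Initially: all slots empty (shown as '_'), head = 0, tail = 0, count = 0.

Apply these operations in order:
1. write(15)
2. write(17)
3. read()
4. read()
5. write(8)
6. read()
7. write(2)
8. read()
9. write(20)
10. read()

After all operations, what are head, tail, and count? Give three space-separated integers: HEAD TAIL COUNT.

Answer: 2 2 0

Derivation:
After op 1 (write(15)): arr=[15 _ _] head=0 tail=1 count=1
After op 2 (write(17)): arr=[15 17 _] head=0 tail=2 count=2
After op 3 (read()): arr=[15 17 _] head=1 tail=2 count=1
After op 4 (read()): arr=[15 17 _] head=2 tail=2 count=0
After op 5 (write(8)): arr=[15 17 8] head=2 tail=0 count=1
After op 6 (read()): arr=[15 17 8] head=0 tail=0 count=0
After op 7 (write(2)): arr=[2 17 8] head=0 tail=1 count=1
After op 8 (read()): arr=[2 17 8] head=1 tail=1 count=0
After op 9 (write(20)): arr=[2 20 8] head=1 tail=2 count=1
After op 10 (read()): arr=[2 20 8] head=2 tail=2 count=0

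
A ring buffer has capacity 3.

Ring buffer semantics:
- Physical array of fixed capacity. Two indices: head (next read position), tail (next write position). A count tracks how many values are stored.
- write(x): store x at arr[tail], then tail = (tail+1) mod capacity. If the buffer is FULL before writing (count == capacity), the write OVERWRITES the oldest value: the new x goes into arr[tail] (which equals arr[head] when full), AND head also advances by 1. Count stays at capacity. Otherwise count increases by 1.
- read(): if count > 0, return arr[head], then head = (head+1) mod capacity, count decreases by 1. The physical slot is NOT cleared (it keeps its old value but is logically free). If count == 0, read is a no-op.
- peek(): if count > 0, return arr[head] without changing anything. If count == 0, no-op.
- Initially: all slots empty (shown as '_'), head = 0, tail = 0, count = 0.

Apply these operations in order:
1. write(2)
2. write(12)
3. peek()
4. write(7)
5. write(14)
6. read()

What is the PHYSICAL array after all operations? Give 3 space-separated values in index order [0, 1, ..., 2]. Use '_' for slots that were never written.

Answer: 14 12 7

Derivation:
After op 1 (write(2)): arr=[2 _ _] head=0 tail=1 count=1
After op 2 (write(12)): arr=[2 12 _] head=0 tail=2 count=2
After op 3 (peek()): arr=[2 12 _] head=0 tail=2 count=2
After op 4 (write(7)): arr=[2 12 7] head=0 tail=0 count=3
After op 5 (write(14)): arr=[14 12 7] head=1 tail=1 count=3
After op 6 (read()): arr=[14 12 7] head=2 tail=1 count=2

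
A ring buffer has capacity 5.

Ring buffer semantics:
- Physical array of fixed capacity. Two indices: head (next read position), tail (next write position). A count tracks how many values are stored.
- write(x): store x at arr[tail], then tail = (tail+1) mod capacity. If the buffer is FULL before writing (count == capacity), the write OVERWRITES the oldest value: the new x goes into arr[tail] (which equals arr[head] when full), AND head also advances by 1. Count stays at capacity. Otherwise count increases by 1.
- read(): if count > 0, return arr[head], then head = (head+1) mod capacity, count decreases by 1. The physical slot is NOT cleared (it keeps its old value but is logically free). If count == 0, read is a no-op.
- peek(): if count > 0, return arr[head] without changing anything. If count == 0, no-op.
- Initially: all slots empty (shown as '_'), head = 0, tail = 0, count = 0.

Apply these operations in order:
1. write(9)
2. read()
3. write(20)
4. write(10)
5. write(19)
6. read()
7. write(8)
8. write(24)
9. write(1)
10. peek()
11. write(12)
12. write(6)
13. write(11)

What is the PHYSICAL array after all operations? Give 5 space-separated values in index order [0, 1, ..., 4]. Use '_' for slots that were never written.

After op 1 (write(9)): arr=[9 _ _ _ _] head=0 tail=1 count=1
After op 2 (read()): arr=[9 _ _ _ _] head=1 tail=1 count=0
After op 3 (write(20)): arr=[9 20 _ _ _] head=1 tail=2 count=1
After op 4 (write(10)): arr=[9 20 10 _ _] head=1 tail=3 count=2
After op 5 (write(19)): arr=[9 20 10 19 _] head=1 tail=4 count=3
After op 6 (read()): arr=[9 20 10 19 _] head=2 tail=4 count=2
After op 7 (write(8)): arr=[9 20 10 19 8] head=2 tail=0 count=3
After op 8 (write(24)): arr=[24 20 10 19 8] head=2 tail=1 count=4
After op 9 (write(1)): arr=[24 1 10 19 8] head=2 tail=2 count=5
After op 10 (peek()): arr=[24 1 10 19 8] head=2 tail=2 count=5
After op 11 (write(12)): arr=[24 1 12 19 8] head=3 tail=3 count=5
After op 12 (write(6)): arr=[24 1 12 6 8] head=4 tail=4 count=5
After op 13 (write(11)): arr=[24 1 12 6 11] head=0 tail=0 count=5

Answer: 24 1 12 6 11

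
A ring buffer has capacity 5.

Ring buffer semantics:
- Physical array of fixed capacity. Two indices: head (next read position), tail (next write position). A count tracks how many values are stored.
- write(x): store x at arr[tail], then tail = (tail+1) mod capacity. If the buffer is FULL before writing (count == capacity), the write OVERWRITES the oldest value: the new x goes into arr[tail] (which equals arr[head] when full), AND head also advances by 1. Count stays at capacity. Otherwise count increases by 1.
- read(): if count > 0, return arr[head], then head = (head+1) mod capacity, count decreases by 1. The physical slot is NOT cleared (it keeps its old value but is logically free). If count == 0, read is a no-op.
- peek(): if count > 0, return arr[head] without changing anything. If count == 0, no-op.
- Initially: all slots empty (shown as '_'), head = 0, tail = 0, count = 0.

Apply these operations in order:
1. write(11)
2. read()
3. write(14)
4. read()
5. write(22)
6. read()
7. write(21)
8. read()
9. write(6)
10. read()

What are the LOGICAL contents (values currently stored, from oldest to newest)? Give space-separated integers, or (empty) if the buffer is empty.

After op 1 (write(11)): arr=[11 _ _ _ _] head=0 tail=1 count=1
After op 2 (read()): arr=[11 _ _ _ _] head=1 tail=1 count=0
After op 3 (write(14)): arr=[11 14 _ _ _] head=1 tail=2 count=1
After op 4 (read()): arr=[11 14 _ _ _] head=2 tail=2 count=0
After op 5 (write(22)): arr=[11 14 22 _ _] head=2 tail=3 count=1
After op 6 (read()): arr=[11 14 22 _ _] head=3 tail=3 count=0
After op 7 (write(21)): arr=[11 14 22 21 _] head=3 tail=4 count=1
After op 8 (read()): arr=[11 14 22 21 _] head=4 tail=4 count=0
After op 9 (write(6)): arr=[11 14 22 21 6] head=4 tail=0 count=1
After op 10 (read()): arr=[11 14 22 21 6] head=0 tail=0 count=0

Answer: (empty)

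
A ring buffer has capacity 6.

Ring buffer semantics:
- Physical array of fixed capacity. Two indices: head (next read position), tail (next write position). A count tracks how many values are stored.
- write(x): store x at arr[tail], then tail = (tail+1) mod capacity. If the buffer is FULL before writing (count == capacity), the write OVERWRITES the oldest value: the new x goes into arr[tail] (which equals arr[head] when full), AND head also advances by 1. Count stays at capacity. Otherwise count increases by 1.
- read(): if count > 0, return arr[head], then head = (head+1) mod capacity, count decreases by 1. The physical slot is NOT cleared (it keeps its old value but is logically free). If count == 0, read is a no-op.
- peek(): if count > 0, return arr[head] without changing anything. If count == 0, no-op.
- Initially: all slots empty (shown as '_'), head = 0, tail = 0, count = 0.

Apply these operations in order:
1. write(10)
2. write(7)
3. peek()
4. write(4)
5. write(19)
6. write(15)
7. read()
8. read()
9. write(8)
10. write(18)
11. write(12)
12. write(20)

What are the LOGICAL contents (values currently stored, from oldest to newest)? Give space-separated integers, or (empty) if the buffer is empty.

Answer: 19 15 8 18 12 20

Derivation:
After op 1 (write(10)): arr=[10 _ _ _ _ _] head=0 tail=1 count=1
After op 2 (write(7)): arr=[10 7 _ _ _ _] head=0 tail=2 count=2
After op 3 (peek()): arr=[10 7 _ _ _ _] head=0 tail=2 count=2
After op 4 (write(4)): arr=[10 7 4 _ _ _] head=0 tail=3 count=3
After op 5 (write(19)): arr=[10 7 4 19 _ _] head=0 tail=4 count=4
After op 6 (write(15)): arr=[10 7 4 19 15 _] head=0 tail=5 count=5
After op 7 (read()): arr=[10 7 4 19 15 _] head=1 tail=5 count=4
After op 8 (read()): arr=[10 7 4 19 15 _] head=2 tail=5 count=3
After op 9 (write(8)): arr=[10 7 4 19 15 8] head=2 tail=0 count=4
After op 10 (write(18)): arr=[18 7 4 19 15 8] head=2 tail=1 count=5
After op 11 (write(12)): arr=[18 12 4 19 15 8] head=2 tail=2 count=6
After op 12 (write(20)): arr=[18 12 20 19 15 8] head=3 tail=3 count=6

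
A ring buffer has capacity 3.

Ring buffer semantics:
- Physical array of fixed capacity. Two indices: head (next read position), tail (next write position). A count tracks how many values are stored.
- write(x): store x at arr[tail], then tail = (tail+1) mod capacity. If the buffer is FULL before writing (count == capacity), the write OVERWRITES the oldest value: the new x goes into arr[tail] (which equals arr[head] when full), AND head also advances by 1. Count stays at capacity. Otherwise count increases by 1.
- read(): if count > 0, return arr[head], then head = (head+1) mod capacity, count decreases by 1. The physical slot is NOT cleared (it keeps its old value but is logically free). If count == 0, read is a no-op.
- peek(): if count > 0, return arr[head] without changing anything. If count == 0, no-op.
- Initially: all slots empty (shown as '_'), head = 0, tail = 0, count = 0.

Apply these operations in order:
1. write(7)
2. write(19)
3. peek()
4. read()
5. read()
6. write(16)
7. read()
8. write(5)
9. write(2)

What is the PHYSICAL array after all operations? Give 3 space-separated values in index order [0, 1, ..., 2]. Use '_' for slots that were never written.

After op 1 (write(7)): arr=[7 _ _] head=0 tail=1 count=1
After op 2 (write(19)): arr=[7 19 _] head=0 tail=2 count=2
After op 3 (peek()): arr=[7 19 _] head=0 tail=2 count=2
After op 4 (read()): arr=[7 19 _] head=1 tail=2 count=1
After op 5 (read()): arr=[7 19 _] head=2 tail=2 count=0
After op 6 (write(16)): arr=[7 19 16] head=2 tail=0 count=1
After op 7 (read()): arr=[7 19 16] head=0 tail=0 count=0
After op 8 (write(5)): arr=[5 19 16] head=0 tail=1 count=1
After op 9 (write(2)): arr=[5 2 16] head=0 tail=2 count=2

Answer: 5 2 16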